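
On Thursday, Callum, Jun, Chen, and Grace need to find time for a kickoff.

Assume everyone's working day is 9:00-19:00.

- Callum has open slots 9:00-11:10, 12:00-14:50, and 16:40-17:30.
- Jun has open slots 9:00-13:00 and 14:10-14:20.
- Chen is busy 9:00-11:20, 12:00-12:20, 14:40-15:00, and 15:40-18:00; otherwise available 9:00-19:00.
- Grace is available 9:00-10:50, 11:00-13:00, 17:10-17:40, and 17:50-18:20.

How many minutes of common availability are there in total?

Chen free within 09:00–19:00: 11:20–12:00, 12:20–14:40, 15:00–15:40, 18:00–19:00.
Callum ∩ Jun: 09:00–11:10, 12:00–13:00, 14:10–14:20.
Callum ∩ Jun ∩ Chen: 12:20–13:00, 14:10–14:20.
Callum ∩ Jun ∩ Chen ∩ Grace: 12:20–13:00.
Total common minutes: 40.

40 minutes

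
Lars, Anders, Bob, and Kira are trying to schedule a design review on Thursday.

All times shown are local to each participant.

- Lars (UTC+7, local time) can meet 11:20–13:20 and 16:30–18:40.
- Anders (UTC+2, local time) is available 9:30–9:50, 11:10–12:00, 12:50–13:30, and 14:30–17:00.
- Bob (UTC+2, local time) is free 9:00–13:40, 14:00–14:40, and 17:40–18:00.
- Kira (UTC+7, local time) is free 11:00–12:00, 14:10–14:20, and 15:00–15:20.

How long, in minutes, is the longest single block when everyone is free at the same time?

Lars → UTC: 04:20–06:20, 09:30–11:40.
Anders → UTC: 07:30–07:50, 09:10–10:00, 10:50–11:30, 12:30–15:00.
Bob → UTC: 07:00–11:40, 12:00–12:40, 15:40–16:00.
Kira → UTC: 04:00–05:00, 07:10–07:20, 08:00–08:20.
Lars ∩ Anders: 09:30–10:00, 10:50–11:30.
Lars ∩ Anders ∩ Bob: 09:30–10:00, 10:50–11:30.
Lars ∩ Anders ∩ Bob ∩ Kira: (none).
No common window.

0 minutes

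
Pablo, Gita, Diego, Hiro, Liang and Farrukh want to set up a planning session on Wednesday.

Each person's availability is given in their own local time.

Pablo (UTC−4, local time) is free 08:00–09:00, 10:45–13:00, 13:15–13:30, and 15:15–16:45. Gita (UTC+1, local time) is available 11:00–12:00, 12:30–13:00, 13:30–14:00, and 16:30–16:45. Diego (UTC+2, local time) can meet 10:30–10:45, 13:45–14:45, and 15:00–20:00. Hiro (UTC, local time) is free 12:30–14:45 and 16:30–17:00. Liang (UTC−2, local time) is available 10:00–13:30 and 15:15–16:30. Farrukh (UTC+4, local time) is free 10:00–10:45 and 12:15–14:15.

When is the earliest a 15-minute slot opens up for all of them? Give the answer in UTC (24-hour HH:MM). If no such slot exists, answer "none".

none

Pablo → UTC: 12:00–13:00, 14:45–17:00, 17:15–17:30, 19:15–20:45.
Gita → UTC: 10:00–11:00, 11:30–12:00, 12:30–13:00, 15:30–15:45.
Diego → UTC: 08:30–08:45, 11:45–12:45, 13:00–18:00.
Hiro → UTC: 12:30–14:45, 16:30–17:00.
Liang → UTC: 12:00–15:30, 17:15–18:30.
Farrukh → UTC: 06:00–06:45, 08:15–10:15.
Pablo ∩ Gita: 12:30–13:00, 15:30–15:45.
Pablo ∩ Gita ∩ Diego: 12:30–12:45, 15:30–15:45.
Pablo ∩ Gita ∩ Diego ∩ Hiro: 12:30–12:45.
Pablo ∩ Gita ∩ Diego ∩ Hiro ∩ Liang: 12:30–12:45.
Pablo ∩ Gita ∩ Diego ∩ Hiro ∩ Liang ∩ Farrukh: (none).
Windows ≥ 15 min: (none).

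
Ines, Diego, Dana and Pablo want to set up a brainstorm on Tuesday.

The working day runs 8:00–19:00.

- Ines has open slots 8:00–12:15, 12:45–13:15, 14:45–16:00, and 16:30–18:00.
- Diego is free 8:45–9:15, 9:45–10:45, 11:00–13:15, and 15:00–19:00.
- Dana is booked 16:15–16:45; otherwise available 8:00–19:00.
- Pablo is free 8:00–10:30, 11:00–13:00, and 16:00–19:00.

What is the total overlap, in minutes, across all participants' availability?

240 minutes

Dana free within 08:00–19:00: 08:00–16:15, 16:45–19:00.
Ines ∩ Diego: 08:45–09:15, 09:45–10:45, 11:00–12:15, 12:45–13:15, 15:00–16:00, 16:30–18:00.
Ines ∩ Diego ∩ Dana: 08:45–09:15, 09:45–10:45, 11:00–12:15, 12:45–13:15, 15:00–16:00, 16:45–18:00.
Ines ∩ Diego ∩ Dana ∩ Pablo: 08:45–09:15, 09:45–10:30, 11:00–12:15, 12:45–13:00, 16:45–18:00.
Total common minutes: 30 + 45 + 75 + 15 + 75 = 240.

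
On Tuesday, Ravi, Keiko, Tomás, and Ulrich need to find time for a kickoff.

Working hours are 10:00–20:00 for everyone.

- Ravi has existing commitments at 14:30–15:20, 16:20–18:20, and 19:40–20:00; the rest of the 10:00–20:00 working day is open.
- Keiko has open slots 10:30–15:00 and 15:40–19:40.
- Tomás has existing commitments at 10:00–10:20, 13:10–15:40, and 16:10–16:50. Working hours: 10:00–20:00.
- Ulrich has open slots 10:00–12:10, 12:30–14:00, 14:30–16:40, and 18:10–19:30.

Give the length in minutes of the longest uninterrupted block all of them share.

Ravi free within 10:00–20:00: 10:00–14:30, 15:20–16:20, 18:20–19:40.
Tomás free within 10:00–20:00: 10:20–13:10, 15:40–16:10, 16:50–20:00.
Ravi ∩ Keiko: 10:30–14:30, 15:40–16:20, 18:20–19:40.
Ravi ∩ Keiko ∩ Tomás: 10:30–13:10, 15:40–16:10, 18:20–19:40.
Ravi ∩ Keiko ∩ Tomás ∩ Ulrich: 10:30–12:10, 12:30–13:10, 15:40–16:10, 18:20–19:30.
Common window lengths: 100, 40, 30, 70 min; longest is 100.

100 minutes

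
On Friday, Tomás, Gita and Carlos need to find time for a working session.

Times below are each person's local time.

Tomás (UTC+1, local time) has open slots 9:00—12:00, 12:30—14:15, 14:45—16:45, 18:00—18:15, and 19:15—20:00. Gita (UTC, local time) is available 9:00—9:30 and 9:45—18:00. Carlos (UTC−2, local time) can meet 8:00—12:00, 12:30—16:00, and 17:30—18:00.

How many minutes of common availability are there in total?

Tomás → UTC: 08:00–11:00, 11:30–13:15, 13:45–15:45, 17:00–17:15, 18:15–19:00.
Gita → UTC: 09:00–09:30, 09:45–18:00.
Carlos → UTC: 10:00–14:00, 14:30–18:00, 19:30–20:00.
Tomás ∩ Gita: 09:00–09:30, 09:45–11:00, 11:30–13:15, 13:45–15:45, 17:00–17:15.
Tomás ∩ Gita ∩ Carlos: 10:00–11:00, 11:30–13:15, 13:45–14:00, 14:30–15:45, 17:00–17:15.
Total common minutes: 60 + 105 + 15 + 75 + 15 = 270.

270 minutes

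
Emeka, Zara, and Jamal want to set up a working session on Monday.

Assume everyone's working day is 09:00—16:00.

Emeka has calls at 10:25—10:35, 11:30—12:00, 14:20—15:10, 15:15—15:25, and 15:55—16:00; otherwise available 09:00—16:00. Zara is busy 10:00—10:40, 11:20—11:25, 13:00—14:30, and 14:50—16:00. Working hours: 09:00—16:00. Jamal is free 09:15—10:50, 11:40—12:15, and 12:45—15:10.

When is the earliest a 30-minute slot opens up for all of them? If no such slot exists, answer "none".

Emeka free within 09:00–16:00: 09:00–10:25, 10:35–11:30, 12:00–14:20, 15:10–15:15, 15:25–15:55.
Zara free within 09:00–16:00: 09:00–10:00, 10:40–11:20, 11:25–13:00, 14:30–14:50.
Emeka ∩ Zara: 09:00–10:00, 10:40–11:20, 11:25–11:30, 12:00–13:00.
Emeka ∩ Zara ∩ Jamal: 09:15–10:00, 10:40–10:50, 12:00–12:15, 12:45–13:00.
Windows ≥ 30 min: 09:15–10:00.
Earliest such window starts at 09:15.

09:15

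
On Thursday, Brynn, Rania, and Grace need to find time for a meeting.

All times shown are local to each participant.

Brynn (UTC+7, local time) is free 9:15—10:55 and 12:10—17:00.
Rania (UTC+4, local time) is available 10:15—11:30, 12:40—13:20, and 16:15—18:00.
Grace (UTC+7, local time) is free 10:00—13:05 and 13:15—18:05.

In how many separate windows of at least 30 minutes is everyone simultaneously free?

2

Brynn → UTC: 02:15–03:55, 05:10–10:00.
Rania → UTC: 06:15–07:30, 08:40–09:20, 12:15–14:00.
Grace → UTC: 03:00–06:05, 06:15–11:05.
Brynn ∩ Rania: 06:15–07:30, 08:40–09:20.
Brynn ∩ Rania ∩ Grace: 06:15–07:30, 08:40–09:20.
Windows ≥ 30 min: 06:15–07:30, 08:40–09:20.
That's 2 windows.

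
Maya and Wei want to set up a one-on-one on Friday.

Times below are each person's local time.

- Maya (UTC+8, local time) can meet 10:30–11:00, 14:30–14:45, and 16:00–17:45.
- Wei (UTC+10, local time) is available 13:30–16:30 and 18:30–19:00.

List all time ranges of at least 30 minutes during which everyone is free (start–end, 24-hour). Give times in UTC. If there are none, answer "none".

08:30–09:00

Maya → UTC: 02:30–03:00, 06:30–06:45, 08:00–09:45.
Wei → UTC: 03:30–06:30, 08:30–09:00.
Maya ∩ Wei: 08:30–09:00.
Windows ≥ 30 min: 08:30–09:00.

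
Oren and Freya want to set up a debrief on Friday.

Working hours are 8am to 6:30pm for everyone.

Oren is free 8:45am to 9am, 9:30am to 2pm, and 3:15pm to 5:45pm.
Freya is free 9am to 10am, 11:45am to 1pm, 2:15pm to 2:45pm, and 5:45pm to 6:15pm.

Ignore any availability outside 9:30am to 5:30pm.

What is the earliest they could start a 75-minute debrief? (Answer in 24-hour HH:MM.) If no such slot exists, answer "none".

11:45

Oren ∩ Freya: 09:30–10:00, 11:45–13:00.
Restricted to 09:30–17:30: 09:30–10:00, 11:45–13:00.
Windows ≥ 75 min: 11:45–13:00.
Earliest such window starts at 11:45.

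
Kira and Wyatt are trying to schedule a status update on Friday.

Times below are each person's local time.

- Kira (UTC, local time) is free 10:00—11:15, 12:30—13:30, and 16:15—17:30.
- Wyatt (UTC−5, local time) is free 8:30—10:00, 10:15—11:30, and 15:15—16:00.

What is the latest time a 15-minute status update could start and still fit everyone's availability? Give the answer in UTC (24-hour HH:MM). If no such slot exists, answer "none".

16:15

Kira → UTC: 10:00–11:15, 12:30–13:30, 16:15–17:30.
Wyatt → UTC: 13:30–15:00, 15:15–16:30, 20:15–21:00.
Kira ∩ Wyatt: 16:15–16:30.
Windows ≥ 15 min: 16:15–16:30.
Latest start in the last window 16:15–16:30 is 16:30 − 15 min = 16:15.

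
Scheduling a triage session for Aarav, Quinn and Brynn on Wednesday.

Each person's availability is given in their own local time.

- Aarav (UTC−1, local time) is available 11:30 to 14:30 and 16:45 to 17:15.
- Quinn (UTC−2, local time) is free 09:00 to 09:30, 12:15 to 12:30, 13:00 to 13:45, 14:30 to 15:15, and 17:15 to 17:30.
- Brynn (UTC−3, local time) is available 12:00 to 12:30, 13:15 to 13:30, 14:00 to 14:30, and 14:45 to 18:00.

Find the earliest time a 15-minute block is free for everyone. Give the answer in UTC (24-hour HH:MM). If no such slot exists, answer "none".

15:00

Aarav → UTC: 12:30–15:30, 17:45–18:15.
Quinn → UTC: 11:00–11:30, 14:15–14:30, 15:00–15:45, 16:30–17:15, 19:15–19:30.
Brynn → UTC: 15:00–15:30, 16:15–16:30, 17:00–17:30, 17:45–21:00.
Aarav ∩ Quinn: 14:15–14:30, 15:00–15:30.
Aarav ∩ Quinn ∩ Brynn: 15:00–15:30.
Windows ≥ 15 min: 15:00–15:30.
Earliest such window starts at 15:00.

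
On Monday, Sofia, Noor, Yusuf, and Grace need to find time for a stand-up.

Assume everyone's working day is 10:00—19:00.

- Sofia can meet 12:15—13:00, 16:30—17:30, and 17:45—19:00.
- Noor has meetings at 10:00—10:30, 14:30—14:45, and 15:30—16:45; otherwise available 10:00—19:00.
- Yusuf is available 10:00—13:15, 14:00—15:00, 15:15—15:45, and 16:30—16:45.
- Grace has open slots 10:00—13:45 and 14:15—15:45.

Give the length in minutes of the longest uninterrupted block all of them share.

Noor free within 10:00–19:00: 10:30–14:30, 14:45–15:30, 16:45–19:00.
Sofia ∩ Noor: 12:15–13:00, 16:45–17:30, 17:45–19:00.
Sofia ∩ Noor ∩ Yusuf: 12:15–13:00.
Sofia ∩ Noor ∩ Yusuf ∩ Grace: 12:15–13:00.
Single common window of 45 minutes.

45 minutes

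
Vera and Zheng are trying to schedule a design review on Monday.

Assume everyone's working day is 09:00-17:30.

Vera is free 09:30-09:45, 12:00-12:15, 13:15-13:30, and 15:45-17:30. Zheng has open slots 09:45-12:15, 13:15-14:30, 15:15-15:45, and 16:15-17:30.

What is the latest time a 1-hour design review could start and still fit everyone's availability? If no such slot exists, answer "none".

Vera ∩ Zheng: 12:00–12:15, 13:15–13:30, 16:15–17:30.
Windows ≥ 60 min: 16:15–17:30.
Latest start in the last window 16:15–17:30 is 17:30 − 60 min = 16:30.

16:30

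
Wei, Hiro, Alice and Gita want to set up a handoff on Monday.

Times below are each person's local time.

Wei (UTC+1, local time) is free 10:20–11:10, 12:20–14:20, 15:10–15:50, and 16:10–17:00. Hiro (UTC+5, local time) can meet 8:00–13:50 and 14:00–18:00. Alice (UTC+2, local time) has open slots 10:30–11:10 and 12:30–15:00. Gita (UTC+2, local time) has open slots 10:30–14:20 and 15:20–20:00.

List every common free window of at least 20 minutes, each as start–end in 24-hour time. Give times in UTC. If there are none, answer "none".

Wei → UTC: 09:20–10:10, 11:20–13:20, 14:10–14:50, 15:10–16:00.
Hiro → UTC: 03:00–08:50, 09:00–13:00.
Alice → UTC: 08:30–09:10, 10:30–13:00.
Gita → UTC: 08:30–12:20, 13:20–18:00.
Wei ∩ Hiro: 09:20–10:10, 11:20–13:00.
Wei ∩ Hiro ∩ Alice: 11:20–13:00.
Wei ∩ Hiro ∩ Alice ∩ Gita: 11:20–12:20.
Windows ≥ 20 min: 11:20–12:20.

11:20–12:20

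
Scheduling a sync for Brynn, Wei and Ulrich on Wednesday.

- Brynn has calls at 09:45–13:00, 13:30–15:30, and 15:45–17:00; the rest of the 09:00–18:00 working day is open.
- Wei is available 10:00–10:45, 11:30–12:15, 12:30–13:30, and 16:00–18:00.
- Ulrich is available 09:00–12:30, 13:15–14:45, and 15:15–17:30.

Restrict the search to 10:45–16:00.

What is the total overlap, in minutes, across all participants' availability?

15 minutes

Brynn free within 09:00–18:00: 09:00–09:45, 13:00–13:30, 15:30–15:45, 17:00–18:00.
Brynn ∩ Wei: 13:00–13:30, 17:00–18:00.
Brynn ∩ Wei ∩ Ulrich: 13:15–13:30, 17:00–17:30.
Restricted to 10:45–16:00: 13:15–13:30.
Total common minutes: 15.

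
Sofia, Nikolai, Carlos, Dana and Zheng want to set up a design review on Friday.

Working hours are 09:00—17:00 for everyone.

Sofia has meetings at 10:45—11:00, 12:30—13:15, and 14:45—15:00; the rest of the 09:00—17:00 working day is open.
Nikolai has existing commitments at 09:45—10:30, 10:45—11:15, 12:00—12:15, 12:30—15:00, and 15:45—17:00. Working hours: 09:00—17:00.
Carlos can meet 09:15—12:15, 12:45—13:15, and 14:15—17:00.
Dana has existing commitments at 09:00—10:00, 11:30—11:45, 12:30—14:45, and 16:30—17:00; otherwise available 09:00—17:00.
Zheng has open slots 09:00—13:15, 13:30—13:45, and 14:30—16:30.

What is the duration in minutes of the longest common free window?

Sofia free within 09:00–17:00: 09:00–10:45, 11:00–12:30, 13:15–14:45, 15:00–17:00.
Nikolai free within 09:00–17:00: 09:00–09:45, 10:30–10:45, 11:15–12:00, 12:15–12:30, 15:00–15:45.
Dana free within 09:00–17:00: 10:00–11:30, 11:45–12:30, 14:45–16:30.
Sofia ∩ Nikolai: 09:00–09:45, 10:30–10:45, 11:15–12:00, 12:15–12:30, 15:00–15:45.
Sofia ∩ Nikolai ∩ Carlos: 09:15–09:45, 10:30–10:45, 11:15–12:00, 15:00–15:45.
Sofia ∩ Nikolai ∩ Carlos ∩ Dana: 10:30–10:45, 11:15–11:30, 11:45–12:00, 15:00–15:45.
Sofia ∩ Nikolai ∩ Carlos ∩ Dana ∩ Zheng: 10:30–10:45, 11:15–11:30, 11:45–12:00, 15:00–15:45.
Common window lengths: 15, 15, 15, 45 min; longest is 45.

45 minutes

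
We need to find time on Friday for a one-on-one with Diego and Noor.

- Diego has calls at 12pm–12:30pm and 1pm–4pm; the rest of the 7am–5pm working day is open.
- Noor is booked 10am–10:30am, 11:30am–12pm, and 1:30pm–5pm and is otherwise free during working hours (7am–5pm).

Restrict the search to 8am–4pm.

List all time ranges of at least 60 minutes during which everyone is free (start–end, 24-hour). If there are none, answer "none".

Diego free within 07:00–17:00: 07:00–12:00, 12:30–13:00, 16:00–17:00.
Noor free within 07:00–17:00: 07:00–10:00, 10:30–11:30, 12:00–13:30.
Diego ∩ Noor: 07:00–10:00, 10:30–11:30, 12:30–13:00.
Restricted to 08:00–16:00: 08:00–10:00, 10:30–11:30, 12:30–13:00.
Windows ≥ 60 min: 08:00–10:00, 10:30–11:30.

08:00–10:00, 10:30–11:30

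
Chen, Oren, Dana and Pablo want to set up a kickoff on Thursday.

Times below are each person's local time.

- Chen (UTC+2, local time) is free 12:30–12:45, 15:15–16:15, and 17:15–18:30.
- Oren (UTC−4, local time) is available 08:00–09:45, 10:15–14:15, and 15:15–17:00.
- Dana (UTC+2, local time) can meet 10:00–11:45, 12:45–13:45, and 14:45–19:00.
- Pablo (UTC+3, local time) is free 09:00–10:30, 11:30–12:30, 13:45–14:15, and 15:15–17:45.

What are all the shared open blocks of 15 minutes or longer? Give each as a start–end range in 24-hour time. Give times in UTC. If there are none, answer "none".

Chen → UTC: 10:30–10:45, 13:15–14:15, 15:15–16:30.
Oren → UTC: 12:00–13:45, 14:15–18:15, 19:15–21:00.
Dana → UTC: 08:00–09:45, 10:45–11:45, 12:45–17:00.
Pablo → UTC: 06:00–07:30, 08:30–09:30, 10:45–11:15, 12:15–14:45.
Chen ∩ Oren: 13:15–13:45, 15:15–16:30.
Chen ∩ Oren ∩ Dana: 13:15–13:45, 15:15–16:30.
Chen ∩ Oren ∩ Dana ∩ Pablo: 13:15–13:45.
Windows ≥ 15 min: 13:15–13:45.

13:15–13:45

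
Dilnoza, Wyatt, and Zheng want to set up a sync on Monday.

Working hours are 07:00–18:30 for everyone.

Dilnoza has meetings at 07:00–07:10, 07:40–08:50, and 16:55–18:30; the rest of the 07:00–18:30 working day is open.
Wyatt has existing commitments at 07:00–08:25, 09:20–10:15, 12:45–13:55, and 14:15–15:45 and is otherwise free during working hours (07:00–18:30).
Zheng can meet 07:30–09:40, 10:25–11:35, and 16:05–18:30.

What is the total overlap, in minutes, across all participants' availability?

150 minutes

Dilnoza free within 07:00–18:30: 07:10–07:40, 08:50–16:55.
Wyatt free within 07:00–18:30: 08:25–09:20, 10:15–12:45, 13:55–14:15, 15:45–18:30.
Dilnoza ∩ Wyatt: 08:50–09:20, 10:15–12:45, 13:55–14:15, 15:45–16:55.
Dilnoza ∩ Wyatt ∩ Zheng: 08:50–09:20, 10:25–11:35, 16:05–16:55.
Total common minutes: 30 + 70 + 50 = 150.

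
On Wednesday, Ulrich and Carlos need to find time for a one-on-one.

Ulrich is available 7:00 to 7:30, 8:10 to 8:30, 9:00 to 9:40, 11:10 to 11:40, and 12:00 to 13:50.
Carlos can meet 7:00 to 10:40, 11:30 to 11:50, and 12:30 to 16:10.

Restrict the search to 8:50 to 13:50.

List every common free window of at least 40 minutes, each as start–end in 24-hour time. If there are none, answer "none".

09:00–09:40, 12:30–13:50

Ulrich ∩ Carlos: 07:00–07:30, 08:10–08:30, 09:00–09:40, 11:30–11:40, 12:30–13:50.
Restricted to 08:50–13:50: 09:00–09:40, 11:30–11:40, 12:30–13:50.
Windows ≥ 40 min: 09:00–09:40, 12:30–13:50.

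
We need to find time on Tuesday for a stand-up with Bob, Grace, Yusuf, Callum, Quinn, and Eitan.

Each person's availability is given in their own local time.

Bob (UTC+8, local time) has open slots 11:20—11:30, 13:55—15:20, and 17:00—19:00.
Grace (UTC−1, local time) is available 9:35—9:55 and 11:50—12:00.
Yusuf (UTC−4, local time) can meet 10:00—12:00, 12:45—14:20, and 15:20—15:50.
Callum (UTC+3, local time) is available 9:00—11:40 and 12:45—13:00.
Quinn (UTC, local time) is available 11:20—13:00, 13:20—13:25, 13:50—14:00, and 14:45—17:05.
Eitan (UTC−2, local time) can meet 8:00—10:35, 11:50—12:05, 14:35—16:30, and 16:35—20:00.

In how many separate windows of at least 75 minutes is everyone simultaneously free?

Bob → UTC: 03:20–03:30, 05:55–07:20, 09:00–11:00.
Grace → UTC: 10:35–10:55, 12:50–13:00.
Yusuf → UTC: 14:00–16:00, 16:45–18:20, 19:20–19:50.
Callum → UTC: 06:00–08:40, 09:45–10:00.
Quinn → UTC: 11:20–13:00, 13:20–13:25, 13:50–14:00, 14:45–17:05.
Eitan → UTC: 10:00–12:35, 13:50–14:05, 16:35–18:30, 18:35–22:00.
Bob ∩ Grace: 10:35–10:55.
Bob ∩ Grace ∩ Yusuf: (none).
Bob ∩ Grace ∩ Yusuf ∩ Callum: (none).
Bob ∩ Grace ∩ Yusuf ∩ Callum ∩ Quinn: (none).
Bob ∩ Grace ∩ Yusuf ∩ Callum ∩ Quinn ∩ Eitan: (none).
Windows ≥ 75 min: (none).
That's 0 windows.

0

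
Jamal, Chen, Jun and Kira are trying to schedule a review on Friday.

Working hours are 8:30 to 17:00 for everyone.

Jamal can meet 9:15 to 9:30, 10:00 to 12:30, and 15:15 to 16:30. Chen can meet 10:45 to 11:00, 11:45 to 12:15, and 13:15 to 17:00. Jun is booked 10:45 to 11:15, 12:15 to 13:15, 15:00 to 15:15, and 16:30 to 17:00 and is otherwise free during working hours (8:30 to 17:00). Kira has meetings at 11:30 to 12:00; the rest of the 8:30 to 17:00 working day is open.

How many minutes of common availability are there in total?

Jun free within 08:30–17:00: 08:30–10:45, 11:15–12:15, 13:15–15:00, 15:15–16:30.
Kira free within 08:30–17:00: 08:30–11:30, 12:00–17:00.
Jamal ∩ Chen: 10:45–11:00, 11:45–12:15, 15:15–16:30.
Jamal ∩ Chen ∩ Jun: 11:45–12:15, 15:15–16:30.
Jamal ∩ Chen ∩ Jun ∩ Kira: 12:00–12:15, 15:15–16:30.
Total common minutes: 15 + 75 = 90.

90 minutes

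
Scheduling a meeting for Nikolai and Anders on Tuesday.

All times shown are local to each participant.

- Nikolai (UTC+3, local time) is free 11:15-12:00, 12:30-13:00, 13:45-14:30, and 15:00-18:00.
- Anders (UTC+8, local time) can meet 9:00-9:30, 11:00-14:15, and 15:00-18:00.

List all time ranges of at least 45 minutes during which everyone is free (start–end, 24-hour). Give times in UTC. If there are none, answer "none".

Nikolai → UTC: 08:15–09:00, 09:30–10:00, 10:45–11:30, 12:00–15:00.
Anders → UTC: 01:00–01:30, 03:00–06:15, 07:00–10:00.
Nikolai ∩ Anders: 08:15–09:00, 09:30–10:00.
Windows ≥ 45 min: 08:15–09:00.

08:15–09:00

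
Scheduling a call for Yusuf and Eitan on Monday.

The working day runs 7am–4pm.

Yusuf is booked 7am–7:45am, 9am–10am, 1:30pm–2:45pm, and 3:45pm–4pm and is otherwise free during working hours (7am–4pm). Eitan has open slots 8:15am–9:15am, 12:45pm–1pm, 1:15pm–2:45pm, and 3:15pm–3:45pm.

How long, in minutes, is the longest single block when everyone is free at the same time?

45 minutes

Yusuf free within 07:00–16:00: 07:45–09:00, 10:00–13:30, 14:45–15:45.
Yusuf ∩ Eitan: 08:15–09:00, 12:45–13:00, 13:15–13:30, 15:15–15:45.
Common window lengths: 45, 15, 15, 30 min; longest is 45.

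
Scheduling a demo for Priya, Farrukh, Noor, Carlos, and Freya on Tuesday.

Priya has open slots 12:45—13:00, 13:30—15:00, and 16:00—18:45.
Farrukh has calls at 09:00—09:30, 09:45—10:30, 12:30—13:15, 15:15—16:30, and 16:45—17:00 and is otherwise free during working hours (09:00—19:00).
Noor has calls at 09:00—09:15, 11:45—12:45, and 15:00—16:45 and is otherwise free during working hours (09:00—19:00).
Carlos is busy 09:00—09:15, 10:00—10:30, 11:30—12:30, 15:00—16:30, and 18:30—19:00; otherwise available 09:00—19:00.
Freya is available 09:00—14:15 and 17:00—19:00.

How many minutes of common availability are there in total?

135 minutes

Farrukh free within 09:00–19:00: 09:30–09:45, 10:30–12:30, 13:15–15:15, 16:30–16:45, 17:00–19:00.
Noor free within 09:00–19:00: 09:15–11:45, 12:45–15:00, 16:45–19:00.
Carlos free within 09:00–19:00: 09:15–10:00, 10:30–11:30, 12:30–15:00, 16:30–18:30.
Priya ∩ Farrukh: 13:30–15:00, 16:30–16:45, 17:00–18:45.
Priya ∩ Farrukh ∩ Noor: 13:30–15:00, 17:00–18:45.
Priya ∩ Farrukh ∩ Noor ∩ Carlos: 13:30–15:00, 17:00–18:30.
Priya ∩ Farrukh ∩ Noor ∩ Carlos ∩ Freya: 13:30–14:15, 17:00–18:30.
Total common minutes: 45 + 90 = 135.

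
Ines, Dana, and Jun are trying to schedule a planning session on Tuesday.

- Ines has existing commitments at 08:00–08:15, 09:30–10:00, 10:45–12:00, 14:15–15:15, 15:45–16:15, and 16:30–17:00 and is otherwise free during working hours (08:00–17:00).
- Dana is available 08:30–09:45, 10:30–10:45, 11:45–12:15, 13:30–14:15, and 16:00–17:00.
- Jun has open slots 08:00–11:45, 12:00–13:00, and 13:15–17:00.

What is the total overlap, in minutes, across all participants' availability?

150 minutes

Ines free within 08:00–17:00: 08:15–09:30, 10:00–10:45, 12:00–14:15, 15:15–15:45, 16:15–16:30.
Ines ∩ Dana: 08:30–09:30, 10:30–10:45, 12:00–12:15, 13:30–14:15, 16:15–16:30.
Ines ∩ Dana ∩ Jun: 08:30–09:30, 10:30–10:45, 12:00–12:15, 13:30–14:15, 16:15–16:30.
Total common minutes: 60 + 15 + 15 + 45 + 15 = 150.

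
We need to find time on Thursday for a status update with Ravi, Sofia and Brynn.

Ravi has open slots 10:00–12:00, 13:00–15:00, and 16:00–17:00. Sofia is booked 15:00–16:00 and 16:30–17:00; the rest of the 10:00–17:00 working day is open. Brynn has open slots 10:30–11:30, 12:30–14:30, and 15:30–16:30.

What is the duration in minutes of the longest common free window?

Sofia free within 10:00–17:00: 10:00–15:00, 16:00–16:30.
Ravi ∩ Sofia: 10:00–12:00, 13:00–15:00, 16:00–16:30.
Ravi ∩ Sofia ∩ Brynn: 10:30–11:30, 13:00–14:30, 16:00–16:30.
Common window lengths: 60, 90, 30 min; longest is 90.

90 minutes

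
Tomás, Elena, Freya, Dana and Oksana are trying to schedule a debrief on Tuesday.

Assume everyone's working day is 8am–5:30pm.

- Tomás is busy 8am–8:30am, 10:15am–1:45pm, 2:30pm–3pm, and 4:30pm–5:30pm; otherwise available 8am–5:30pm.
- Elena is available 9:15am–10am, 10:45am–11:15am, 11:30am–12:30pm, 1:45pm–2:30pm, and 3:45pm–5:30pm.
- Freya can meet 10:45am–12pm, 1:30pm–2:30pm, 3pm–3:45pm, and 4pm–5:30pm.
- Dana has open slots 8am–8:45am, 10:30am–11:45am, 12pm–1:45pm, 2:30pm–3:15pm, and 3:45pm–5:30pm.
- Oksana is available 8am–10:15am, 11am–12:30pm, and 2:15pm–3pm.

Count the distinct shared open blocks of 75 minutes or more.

0

Tomás free within 08:00–17:30: 08:30–10:15, 13:45–14:30, 15:00–16:30.
Tomás ∩ Elena: 09:15–10:00, 13:45–14:30, 15:45–16:30.
Tomás ∩ Elena ∩ Freya: 13:45–14:30, 16:00–16:30.
Tomás ∩ Elena ∩ Freya ∩ Dana: 16:00–16:30.
Tomás ∩ Elena ∩ Freya ∩ Dana ∩ Oksana: (none).
Windows ≥ 75 min: (none).
That's 0 windows.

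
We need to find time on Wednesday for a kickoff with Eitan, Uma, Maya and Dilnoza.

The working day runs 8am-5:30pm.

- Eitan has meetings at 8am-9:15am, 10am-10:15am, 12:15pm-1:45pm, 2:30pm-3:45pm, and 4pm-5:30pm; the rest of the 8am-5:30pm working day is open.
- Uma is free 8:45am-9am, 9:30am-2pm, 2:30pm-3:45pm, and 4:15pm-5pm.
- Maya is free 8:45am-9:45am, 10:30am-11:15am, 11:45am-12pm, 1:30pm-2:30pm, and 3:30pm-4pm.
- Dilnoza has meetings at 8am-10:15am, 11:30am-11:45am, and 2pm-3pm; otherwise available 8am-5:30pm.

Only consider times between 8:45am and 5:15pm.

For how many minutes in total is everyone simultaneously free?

75 minutes

Eitan free within 08:00–17:30: 09:15–10:00, 10:15–12:15, 13:45–14:30, 15:45–16:00.
Dilnoza free within 08:00–17:30: 10:15–11:30, 11:45–14:00, 15:00–17:30.
Eitan ∩ Uma: 09:30–10:00, 10:15–12:15, 13:45–14:00.
Eitan ∩ Uma ∩ Maya: 09:30–09:45, 10:30–11:15, 11:45–12:00, 13:45–14:00.
Eitan ∩ Uma ∩ Maya ∩ Dilnoza: 10:30–11:15, 11:45–12:00, 13:45–14:00.
Restricted to 08:45–17:15: 10:30–11:15, 11:45–12:00, 13:45–14:00.
Total common minutes: 45 + 15 + 15 = 75.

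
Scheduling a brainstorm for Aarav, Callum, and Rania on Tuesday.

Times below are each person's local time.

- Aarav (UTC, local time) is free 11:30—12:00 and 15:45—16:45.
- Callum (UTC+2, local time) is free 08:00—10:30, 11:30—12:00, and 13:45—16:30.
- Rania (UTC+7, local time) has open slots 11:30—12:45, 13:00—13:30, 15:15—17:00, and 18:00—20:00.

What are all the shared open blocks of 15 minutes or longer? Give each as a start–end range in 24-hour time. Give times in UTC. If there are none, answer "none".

Aarav → UTC: 11:30–12:00, 15:45–16:45.
Callum → UTC: 06:00–08:30, 09:30–10:00, 11:45–14:30.
Rania → UTC: 04:30–05:45, 06:00–06:30, 08:15–10:00, 11:00–13:00.
Aarav ∩ Callum: 11:45–12:00.
Aarav ∩ Callum ∩ Rania: 11:45–12:00.
Windows ≥ 15 min: 11:45–12:00.

11:45–12:00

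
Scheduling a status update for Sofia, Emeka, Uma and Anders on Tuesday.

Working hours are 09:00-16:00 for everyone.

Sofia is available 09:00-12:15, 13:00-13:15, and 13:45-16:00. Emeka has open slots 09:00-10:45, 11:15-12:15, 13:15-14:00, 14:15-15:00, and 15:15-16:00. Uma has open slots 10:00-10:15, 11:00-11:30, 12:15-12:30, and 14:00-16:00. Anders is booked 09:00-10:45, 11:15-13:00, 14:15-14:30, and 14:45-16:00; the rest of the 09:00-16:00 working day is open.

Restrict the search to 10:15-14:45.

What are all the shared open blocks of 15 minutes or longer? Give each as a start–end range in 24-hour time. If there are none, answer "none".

Anders free within 09:00–16:00: 10:45–11:15, 13:00–14:15, 14:30–14:45.
Sofia ∩ Emeka: 09:00–10:45, 11:15–12:15, 13:45–14:00, 14:15–15:00, 15:15–16:00.
Sofia ∩ Emeka ∩ Uma: 10:00–10:15, 11:15–11:30, 14:15–15:00, 15:15–16:00.
Sofia ∩ Emeka ∩ Uma ∩ Anders: 14:30–14:45.
Restricted to 10:15–14:45: 14:30–14:45.
Windows ≥ 15 min: 14:30–14:45.

14:30–14:45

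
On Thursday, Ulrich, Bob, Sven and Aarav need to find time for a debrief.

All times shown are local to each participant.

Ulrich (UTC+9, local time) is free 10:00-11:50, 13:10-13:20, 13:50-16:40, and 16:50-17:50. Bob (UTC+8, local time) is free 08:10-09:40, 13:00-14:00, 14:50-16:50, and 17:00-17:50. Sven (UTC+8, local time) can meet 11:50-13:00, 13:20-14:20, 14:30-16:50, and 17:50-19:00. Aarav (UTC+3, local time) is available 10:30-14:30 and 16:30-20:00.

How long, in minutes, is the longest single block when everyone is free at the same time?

Ulrich → UTC: 01:00–02:50, 04:10–04:20, 04:50–07:40, 07:50–08:50.
Bob → UTC: 00:10–01:40, 05:00–06:00, 06:50–08:50, 09:00–09:50.
Sven → UTC: 03:50–05:00, 05:20–06:20, 06:30–08:50, 09:50–11:00.
Aarav → UTC: 07:30–11:30, 13:30–17:00.
Ulrich ∩ Bob: 01:00–01:40, 05:00–06:00, 06:50–07:40, 07:50–08:50.
Ulrich ∩ Bob ∩ Sven: 05:20–06:00, 06:50–07:40, 07:50–08:50.
Ulrich ∩ Bob ∩ Sven ∩ Aarav: 07:30–07:40, 07:50–08:50.
Common window lengths: 10, 60 min; longest is 60.

60 minutes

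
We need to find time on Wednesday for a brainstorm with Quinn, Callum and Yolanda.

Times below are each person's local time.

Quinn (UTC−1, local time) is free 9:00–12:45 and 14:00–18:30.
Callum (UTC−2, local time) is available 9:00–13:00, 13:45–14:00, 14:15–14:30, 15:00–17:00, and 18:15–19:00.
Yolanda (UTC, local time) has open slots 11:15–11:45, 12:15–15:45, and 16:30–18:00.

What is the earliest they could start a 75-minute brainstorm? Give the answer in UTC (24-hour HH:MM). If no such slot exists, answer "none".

Quinn → UTC: 10:00–13:45, 15:00–19:30.
Callum → UTC: 11:00–15:00, 15:45–16:00, 16:15–16:30, 17:00–19:00, 20:15–21:00.
Yolanda → UTC: 11:15–11:45, 12:15–15:45, 16:30–18:00.
Quinn ∩ Callum: 11:00–13:45, 15:45–16:00, 16:15–16:30, 17:00–19:00.
Quinn ∩ Callum ∩ Yolanda: 11:15–11:45, 12:15–13:45, 17:00–18:00.
Windows ≥ 75 min: 12:15–13:45.
Earliest such window starts at 12:15.

12:15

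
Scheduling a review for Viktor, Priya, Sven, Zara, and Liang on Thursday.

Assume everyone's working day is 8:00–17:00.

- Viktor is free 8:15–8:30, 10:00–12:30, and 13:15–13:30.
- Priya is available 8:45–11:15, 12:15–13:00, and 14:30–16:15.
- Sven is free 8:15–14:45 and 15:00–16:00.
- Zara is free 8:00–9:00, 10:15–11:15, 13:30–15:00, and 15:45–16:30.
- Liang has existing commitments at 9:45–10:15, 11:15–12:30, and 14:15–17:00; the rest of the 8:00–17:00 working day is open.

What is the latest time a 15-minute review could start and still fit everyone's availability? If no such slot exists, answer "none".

11:00

Liang free within 08:00–17:00: 08:00–09:45, 10:15–11:15, 12:30–14:15.
Viktor ∩ Priya: 10:00–11:15, 12:15–12:30.
Viktor ∩ Priya ∩ Sven: 10:00–11:15, 12:15–12:30.
Viktor ∩ Priya ∩ Sven ∩ Zara: 10:15–11:15.
Viktor ∩ Priya ∩ Sven ∩ Zara ∩ Liang: 10:15–11:15.
Windows ≥ 15 min: 10:15–11:15.
Latest start in the last window 10:15–11:15 is 11:15 − 15 min = 11:00.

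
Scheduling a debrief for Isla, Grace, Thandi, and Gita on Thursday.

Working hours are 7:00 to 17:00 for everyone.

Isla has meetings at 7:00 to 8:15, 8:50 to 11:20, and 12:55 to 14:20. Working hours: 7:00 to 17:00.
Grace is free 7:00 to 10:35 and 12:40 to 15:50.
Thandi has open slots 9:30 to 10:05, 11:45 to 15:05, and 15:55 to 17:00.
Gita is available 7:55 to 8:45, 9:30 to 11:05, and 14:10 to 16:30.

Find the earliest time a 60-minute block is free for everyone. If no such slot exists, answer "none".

Isla free within 07:00–17:00: 08:15–08:50, 11:20–12:55, 14:20–17:00.
Isla ∩ Grace: 08:15–08:50, 12:40–12:55, 14:20–15:50.
Isla ∩ Grace ∩ Thandi: 12:40–12:55, 14:20–15:05.
Isla ∩ Grace ∩ Thandi ∩ Gita: 14:20–15:05.
Windows ≥ 60 min: (none).

none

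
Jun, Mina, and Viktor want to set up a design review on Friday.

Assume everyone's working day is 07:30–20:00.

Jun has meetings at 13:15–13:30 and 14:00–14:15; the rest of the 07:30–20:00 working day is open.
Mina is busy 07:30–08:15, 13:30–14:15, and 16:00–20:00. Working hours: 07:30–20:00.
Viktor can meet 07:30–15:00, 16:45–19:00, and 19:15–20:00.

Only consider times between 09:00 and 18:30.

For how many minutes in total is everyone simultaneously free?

300 minutes

Jun free within 07:30–20:00: 07:30–13:15, 13:30–14:00, 14:15–20:00.
Mina free within 07:30–20:00: 08:15–13:30, 14:15–16:00.
Jun ∩ Mina: 08:15–13:15, 14:15–16:00.
Jun ∩ Mina ∩ Viktor: 08:15–13:15, 14:15–15:00.
Restricted to 09:00–18:30: 09:00–13:15, 14:15–15:00.
Total common minutes: 255 + 45 = 300.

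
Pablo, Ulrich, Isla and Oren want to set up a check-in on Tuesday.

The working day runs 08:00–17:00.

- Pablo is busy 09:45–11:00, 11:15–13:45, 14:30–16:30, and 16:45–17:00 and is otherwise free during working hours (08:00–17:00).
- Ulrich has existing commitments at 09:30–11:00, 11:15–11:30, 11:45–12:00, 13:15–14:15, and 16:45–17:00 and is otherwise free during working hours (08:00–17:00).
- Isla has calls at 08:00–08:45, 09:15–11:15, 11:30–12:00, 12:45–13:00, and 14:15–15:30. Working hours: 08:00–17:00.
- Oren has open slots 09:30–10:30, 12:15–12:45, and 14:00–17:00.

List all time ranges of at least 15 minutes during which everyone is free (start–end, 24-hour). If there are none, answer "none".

16:30–16:45

Pablo free within 08:00–17:00: 08:00–09:45, 11:00–11:15, 13:45–14:30, 16:30–16:45.
Ulrich free within 08:00–17:00: 08:00–09:30, 11:00–11:15, 11:30–11:45, 12:00–13:15, 14:15–16:45.
Isla free within 08:00–17:00: 08:45–09:15, 11:15–11:30, 12:00–12:45, 13:00–14:15, 15:30–17:00.
Pablo ∩ Ulrich: 08:00–09:30, 11:00–11:15, 14:15–14:30, 16:30–16:45.
Pablo ∩ Ulrich ∩ Isla: 08:45–09:15, 16:30–16:45.
Pablo ∩ Ulrich ∩ Isla ∩ Oren: 16:30–16:45.
Windows ≥ 15 min: 16:30–16:45.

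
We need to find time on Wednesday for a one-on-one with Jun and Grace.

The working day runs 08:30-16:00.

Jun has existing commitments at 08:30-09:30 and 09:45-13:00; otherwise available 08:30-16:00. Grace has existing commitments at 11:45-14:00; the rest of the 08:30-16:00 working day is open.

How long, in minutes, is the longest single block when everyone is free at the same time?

120 minutes

Jun free within 08:30–16:00: 09:30–09:45, 13:00–16:00.
Grace free within 08:30–16:00: 08:30–11:45, 14:00–16:00.
Jun ∩ Grace: 09:30–09:45, 14:00–16:00.
Common window lengths: 15, 120 min; longest is 120.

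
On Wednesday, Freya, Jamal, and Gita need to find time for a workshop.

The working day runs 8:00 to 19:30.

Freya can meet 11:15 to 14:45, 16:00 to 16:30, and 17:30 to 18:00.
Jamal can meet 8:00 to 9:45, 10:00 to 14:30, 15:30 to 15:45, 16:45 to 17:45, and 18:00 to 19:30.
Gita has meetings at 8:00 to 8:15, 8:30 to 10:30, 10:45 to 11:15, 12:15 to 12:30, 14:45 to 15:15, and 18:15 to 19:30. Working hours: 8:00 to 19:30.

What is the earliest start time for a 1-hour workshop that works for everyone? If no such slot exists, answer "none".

11:15

Gita free within 08:00–19:30: 08:15–08:30, 10:30–10:45, 11:15–12:15, 12:30–14:45, 15:15–18:15.
Freya ∩ Jamal: 11:15–14:30, 17:30–17:45.
Freya ∩ Jamal ∩ Gita: 11:15–12:15, 12:30–14:30, 17:30–17:45.
Windows ≥ 60 min: 11:15–12:15, 12:30–14:30.
Earliest such window starts at 11:15.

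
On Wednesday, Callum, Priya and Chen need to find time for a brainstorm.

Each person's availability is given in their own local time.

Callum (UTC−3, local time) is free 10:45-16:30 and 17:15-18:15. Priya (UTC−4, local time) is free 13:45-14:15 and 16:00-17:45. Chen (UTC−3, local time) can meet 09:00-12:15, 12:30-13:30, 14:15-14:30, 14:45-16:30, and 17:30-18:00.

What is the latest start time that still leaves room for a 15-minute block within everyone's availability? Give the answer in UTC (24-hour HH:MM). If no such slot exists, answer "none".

Callum → UTC: 13:45–19:30, 20:15–21:15.
Priya → UTC: 17:45–18:15, 20:00–21:45.
Chen → UTC: 12:00–15:15, 15:30–16:30, 17:15–17:30, 17:45–19:30, 20:30–21:00.
Callum ∩ Priya: 17:45–18:15, 20:15–21:15.
Callum ∩ Priya ∩ Chen: 17:45–18:15, 20:30–21:00.
Windows ≥ 15 min: 17:45–18:15, 20:30–21:00.
Latest start in the last window 20:30–21:00 is 21:00 − 15 min = 20:45.

20:45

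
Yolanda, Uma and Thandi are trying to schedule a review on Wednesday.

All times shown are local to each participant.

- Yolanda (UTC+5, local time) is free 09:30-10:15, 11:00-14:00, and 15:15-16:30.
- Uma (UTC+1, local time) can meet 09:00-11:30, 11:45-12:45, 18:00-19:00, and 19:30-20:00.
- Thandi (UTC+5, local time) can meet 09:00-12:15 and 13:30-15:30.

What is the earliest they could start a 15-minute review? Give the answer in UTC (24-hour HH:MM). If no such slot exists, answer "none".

Yolanda → UTC: 04:30–05:15, 06:00–09:00, 10:15–11:30.
Uma → UTC: 08:00–10:30, 10:45–11:45, 17:00–18:00, 18:30–19:00.
Thandi → UTC: 04:00–07:15, 08:30–10:30.
Yolanda ∩ Uma: 08:00–09:00, 10:15–10:30, 10:45–11:30.
Yolanda ∩ Uma ∩ Thandi: 08:30–09:00, 10:15–10:30.
Windows ≥ 15 min: 08:30–09:00, 10:15–10:30.
Earliest such window starts at 08:30.

08:30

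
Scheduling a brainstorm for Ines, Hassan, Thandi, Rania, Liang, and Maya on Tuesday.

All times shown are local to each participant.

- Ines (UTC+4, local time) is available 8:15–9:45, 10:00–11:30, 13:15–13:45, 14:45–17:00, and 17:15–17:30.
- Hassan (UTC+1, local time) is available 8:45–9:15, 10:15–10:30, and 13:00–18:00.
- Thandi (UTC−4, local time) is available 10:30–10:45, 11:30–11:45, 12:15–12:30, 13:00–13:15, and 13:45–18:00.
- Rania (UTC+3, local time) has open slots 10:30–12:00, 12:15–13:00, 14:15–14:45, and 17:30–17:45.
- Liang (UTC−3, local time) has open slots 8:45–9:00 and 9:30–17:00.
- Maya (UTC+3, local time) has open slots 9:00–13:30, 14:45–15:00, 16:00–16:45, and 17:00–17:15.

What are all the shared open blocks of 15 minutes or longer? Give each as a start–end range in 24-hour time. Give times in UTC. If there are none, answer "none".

none

Ines → UTC: 04:15–05:45, 06:00–07:30, 09:15–09:45, 10:45–13:00, 13:15–13:30.
Hassan → UTC: 07:45–08:15, 09:15–09:30, 12:00–17:00.
Thandi → UTC: 14:30–14:45, 15:30–15:45, 16:15–16:30, 17:00–17:15, 17:45–22:00.
Rania → UTC: 07:30–09:00, 09:15–10:00, 11:15–11:45, 14:30–14:45.
Liang → UTC: 11:45–12:00, 12:30–20:00.
Maya → UTC: 06:00–10:30, 11:45–12:00, 13:00–13:45, 14:00–14:15.
Ines ∩ Hassan: 09:15–09:30, 12:00–13:00, 13:15–13:30.
Ines ∩ Hassan ∩ Thandi: (none).
Ines ∩ Hassan ∩ Thandi ∩ Rania: (none).
Ines ∩ Hassan ∩ Thandi ∩ Rania ∩ Liang: (none).
Ines ∩ Hassan ∩ Thandi ∩ Rania ∩ Liang ∩ Maya: (none).
Windows ≥ 15 min: (none).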